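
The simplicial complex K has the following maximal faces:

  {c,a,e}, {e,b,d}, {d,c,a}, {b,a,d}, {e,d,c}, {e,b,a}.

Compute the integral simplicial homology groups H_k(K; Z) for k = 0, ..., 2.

H_0 = Z,  H_1 = 0,  H_2 = Z.

Fix the vertex order a < b < c < d < e and write every simplex with vertices in increasing order. Then dim K = 2 and the simplices of K are:

  0-simplices (5): a, b, c, d, e
  1-simplices (9): ab, ac, ad, ae, bd, be, cd, ce, de
  2-simplices (6): abd, abe, acd, ace, bde, cde

so the chain groups are C_0 ≅ Z^5, C_1 ≅ Z^9, C_2 ≅ Z^6.

Boundary ∂_1: C_1 → C_0 sends each edge [p,q] (with p < q) to q − p.
This gives a 5×9 integer matrix of rank 4; reducing to Smith normal form yields diagonal entries (1,1,1,1).

∂_2: C_2 → C_1 acts by ∂[p,q,r] = [q,r] − [p,r] + [p,q]. For instance
  ∂acd = cd − ad + ac,
  ∂cde = de − ce + cd.
The resulting 9×6 matrix has rank 5, and its Smith normal form has invariant factors (1,1,1,1,1).

Reading off H_k = ker ∂_k / im ∂_{k+1}:

  H_0: rank C_0 − rank ∂_1 = 5 − 4 = 1, and the invariant factors of ∂_1 are all 1, so H_0 = Z.
  H_1: rank ker ∂_1 − rank ∂_2 = (9 − 4) − 5 = 0, and the invariant factors of ∂_2 are all 1, so H_1 = 0.
  H_2: rank ker ∂_2 − rank ∂_3 = (6 − 5) − 0 = 1, and there is no ∂_3, so H_2 = Z.

(K is a triangulation of the 2-sphere S^2.)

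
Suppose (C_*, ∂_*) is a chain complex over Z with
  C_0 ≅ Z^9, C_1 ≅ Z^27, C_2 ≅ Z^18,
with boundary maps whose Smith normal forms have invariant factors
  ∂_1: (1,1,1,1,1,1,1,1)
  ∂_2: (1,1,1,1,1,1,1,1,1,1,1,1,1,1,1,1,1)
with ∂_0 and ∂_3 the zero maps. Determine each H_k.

H_0: b_0 = 9 − 0 − 8 = 1; torsion from ∂_1 factors > 1: none. So H_0 = Z.
H_1: b_1 = 27 − 8 − 17 = 2; torsion from ∂_2 factors > 1: none. So H_1 = Z^2.
H_2: b_2 = 18 − 17 − 0 = 1; torsion from ∂_3 factors > 1: none. So H_2 = Z.

H_0 = Z,  H_1 = Z^2,  H_2 = Z.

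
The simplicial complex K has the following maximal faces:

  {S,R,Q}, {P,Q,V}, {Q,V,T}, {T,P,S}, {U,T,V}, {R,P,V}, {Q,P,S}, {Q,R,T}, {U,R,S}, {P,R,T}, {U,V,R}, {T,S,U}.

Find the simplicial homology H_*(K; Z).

H_0 ≅ Z,  H_1 ≅ Z_2,  H_2 = 0.

We work with the vertex ordering P < Q < R < S < T < U < V. The simplices of K, each written with vertices in increasing order, are:

  0-simplices (7): P, Q, R, S, T, U, V
  1-simplices (18): PQ, PR, PS, PT, PV, QR, QS, QT, QV, RS, RT, RU, RV, ST, SU, TU, TV, UV
  2-simplices (12): PQS, PQV, PRT, PRV, PST, QRS, QRT, QTV, RSU, RUV, STU, TUV

so the chain groups are C_0 ≅ Z^7, C_1 ≅ Z^18, C_2 ≅ Z^12.

The boundary map ∂_1: C_1 → C_0 maps an edge to its endpoints' difference, ∂[p,q] = q − p. For instance
  ∂PS = S − P.
The resulting 7×18 matrix has rank 6, and its Smith normal form has invariant factors (1,1,1,1,1,1).

The boundary map ∂_2: C_2 → C_1 sends each 2-simplex [p,q,r] to [q,r] − [p,r] + [p,q]. For instance
  ∂PRV = RV − PV + PR,
  ∂QRT = RT − QT + QR.
The 18×12 boundary matrix has rank 12 and Smith normal form diag(1,1,1,1,1,1,1,1,1,1,1,2).

Reading off H_k = ker ∂_k / im ∂_{k+1}:

  H_0: rank C_0 − rank ∂_1 = 7 − 6 = 1, and the invariant factors of ∂_1 are all 1, so H_0 = Z.
  H_1: rank ker ∂_1 − rank ∂_2 = (18 − 6) − 12 = 0, and ∂_2 has invariant factor 2 > 1, so H_1 = Z_2.
  H_2: rank ker ∂_2 − rank ∂_3 = (12 − 12) − 0 = 0, and there is no ∂_3, so H_2 = 0.

As a check, the Euler characteristic is 7 − 18 + 12 = 1, which agrees with 1 − 0 + 0 = 1.
(K is a triangulation of the real projective plane RP^2.)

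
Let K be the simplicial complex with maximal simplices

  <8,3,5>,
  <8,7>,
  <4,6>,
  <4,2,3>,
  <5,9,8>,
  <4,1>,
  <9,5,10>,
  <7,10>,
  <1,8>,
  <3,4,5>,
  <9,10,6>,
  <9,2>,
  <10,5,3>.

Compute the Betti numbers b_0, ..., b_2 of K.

b_0 = 1, b_1 = 4, b_2 = 0.

Fix the vertex order 1 < 2 < 3 < 4 < 5 < 6 < 7 < 8 < 9 < 10 and write every simplex with vertices in increasing order. Then dim K = 2 and the simplices of K are:

  0-simplices (10): [1], [2], [3], [4], [5], [6], [7], [8], [9], [10]
  1-simplices (20): [1,4], [1,8], [2,3], [2,4], [2,9], [3,4], [3,5], [3,8], [3,10], [4,5], [4,6], [5,8], [5,9], [5,10], [6,9], [6,10], [7,8], [7,10], [8,9], [9,10]
  2-simplices (7): [2,3,4], [3,4,5], [3,5,8], [3,5,10], [5,8,9], [5,9,10], [6,9,10]

giving chain groups C_0 ≅ Z^10, C_1 ≅ Z^20, C_2 ≅ Z^7.

Boundary ∂_1: C_1 → C_0 is given by ∂[p,q] = [q] − [p].
The 10×20 boundary matrix has rank 9 and Smith normal form diag(1,1,1,1,1,1,1,1,1).

∂_2: C_2 → C_1 acts by ∂[p,q,r] = [q,r] − [p,r] + [p,q]. For instance
  ∂[5,9,10] = [9,10] − [5,10] + [5,9],
  ∂[3,5,8] = [5,8] − [3,8] + [3,5].
This gives a 20×7 integer matrix of rank 7; reducing to Smith normal form yields diagonal entries (1,1,1,1,1,1,1).

From H_k ≅ ker(∂_k) / im(∂_{k+1}) we obtain:

  H_0: rank C_0 − rank ∂_1 = 10 − 9 = 1, and the invariant factors of ∂_1 are all 1, so H_0 ≅ Z.
  H_1: rank ker ∂_1 − rank ∂_2 = (20 − 9) − 7 = 4, and the invariant factors of ∂_2 are all 1, so H_1 ≅ Z^4.
  H_2: rank ker ∂_2 − rank ∂_3 = (7 − 7) − 0 = 0, and there is no ∂_3, so H_2 ≅ 0.

As a check, the Euler characteristic is 10 − 20 + 7 = -3, which agrees with 1 − 4 + 0 = -3.

Hence the Betti numbers are b_0 = 1, b_1 = 4, b_2 = 0.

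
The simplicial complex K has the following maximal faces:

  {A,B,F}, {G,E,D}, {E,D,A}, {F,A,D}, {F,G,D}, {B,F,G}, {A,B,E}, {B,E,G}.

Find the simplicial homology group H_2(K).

Order the vertices as A < B < D < E < F < G. Listing each simplex with vertices in this order, K has dimension 2 with simplices:

  0-simplices (6): A, B, D, E, F, G
  1-simplices (12): AB, AD, AE, AF, BE, BF, BG, DE, DF, DG, EG, FG
  2-simplices (8): ABE, ABF, ADE, ADF, BEG, BFG, DEG, DFG

giving chain groups C_0 ≅ Z^6, C_1 ≅ Z^12, C_2 ≅ Z^8.

∂_1: C_1 → C_0 sends each edge [p,q] (with p < q) to q − p.
The resulting 6×12 matrix has rank 5, and its Smith normal form has invariant factors (1,1,1,1,1).

The boundary map ∂_2: C_2 → C_1 sends each 2-simplex [p,q,r] to [q,r] − [p,r] + [p,q]. For instance
  ∂ABF = BF − AF + AB,
  ∂DFG = FG − DG + DF.
As a 12×8 matrix over Z this has rank 7, with invariant factors (1,1,1,1,1,1,1).

Computing H_k = (kernel of ∂_k) / (image of ∂_{k+1}):

  H_2: rank ker ∂_2 − rank ∂_3 = (8 − 7) − 0 = 1, and there is no ∂_3, so H_2 ≅ Z.

H_2 ≅ Z.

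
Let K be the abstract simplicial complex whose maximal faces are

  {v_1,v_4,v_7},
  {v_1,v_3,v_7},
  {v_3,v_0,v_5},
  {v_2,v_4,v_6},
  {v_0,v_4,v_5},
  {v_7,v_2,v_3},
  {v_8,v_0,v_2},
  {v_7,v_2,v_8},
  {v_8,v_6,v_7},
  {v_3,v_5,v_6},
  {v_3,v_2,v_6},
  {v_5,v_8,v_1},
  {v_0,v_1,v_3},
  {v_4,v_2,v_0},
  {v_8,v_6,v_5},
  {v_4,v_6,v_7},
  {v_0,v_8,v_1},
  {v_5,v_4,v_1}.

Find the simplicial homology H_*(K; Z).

Order the vertices as v_0 < v_1 < v_2 < v_3 < v_4 < v_5 < v_6 < v_7 < v_8. Listing each simplex with vertices in this order, K has dimension 2 with simplices:

  0-simplices (9): [v_0], [v_1], [v_2], [v_3], [v_4], [v_5], [v_6], [v_7], [v_8]
  1-simplices (27): (27 of them)
  2-simplices (18): (18 of them)

giving chain groups C_0 ≅ Z^9, C_1 ≅ Z^27, C_2 ≅ Z^18.

Boundary ∂_1: C_1 → C_0 maps an edge to its endpoints' difference, ∂[p,q] = q − p.
The 9×27 boundary matrix has rank 8 and Smith normal form diag(1,1,1,1,1,1,1,1).

Boundary ∂_2: C_2 → C_1 sends each 2-simplex [p,q,r] to [q,r] − [p,r] + [p,q]. For instance
  ∂[v_2,v_3,v_6] = [v_3,v_6] − [v_2,v_6] + [v_2,v_3],
  ∂[v_0,v_2,v_8] = [v_2,v_8] − [v_0,v_8] + [v_0,v_2].
As a 27×18 matrix over Z this has rank 18, with invariant factors (1,1,1,1,1,1,1,1,1,1,1,1,1,1,1,1,1,2).

From H_k ≅ ker(∂_k) / im(∂_{k+1}) we obtain:

  H_0: rank C_0 − rank ∂_1 = 9 − 8 = 1, and the invariant factors of ∂_1 are all 1, so H_0 ≅ Z.
  H_1: rank ker ∂_1 − rank ∂_2 = (27 − 8) − 18 = 1, and ∂_2 has invariant factor 2 > 1, so H_1 ≅ Z ⊕ Z/2Z.
  H_2: rank ker ∂_2 − rank ∂_3 = (18 − 18) − 0 = 0, and there is no ∂_3, so H_2 ≅ 0.

(K is a triangulation of the Klein bottle.)

H_0 = Z,  H_1 = Z ⊕ Z/2Z,  H_2 = 0.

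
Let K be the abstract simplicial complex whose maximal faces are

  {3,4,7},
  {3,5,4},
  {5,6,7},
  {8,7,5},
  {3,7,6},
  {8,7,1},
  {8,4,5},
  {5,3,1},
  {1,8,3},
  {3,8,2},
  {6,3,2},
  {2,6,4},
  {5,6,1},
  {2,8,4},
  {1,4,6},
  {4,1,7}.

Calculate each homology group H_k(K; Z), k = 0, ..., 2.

H_0 ≅ Z,  H_1 ≅ Z^2,  H_2 ≅ Z.

We work with the vertex ordering 1 < 2 < 3 < 4 < 5 < 6 < 7 < 8. The simplices of K, each written with vertices in increasing order, are:

  0-simplices (8): [1], [2], [3], [4], [5], [6], [7], [8]
  1-simplices (24): (24 of them)
  2-simplices (16): [1,3,5], [1,3,8], [1,4,6], [1,4,7], [1,5,6], [1,7,8], [2,3,6], [2,3,8], [2,4,6], [2,4,8], [3,4,5], [3,4,7], [3,6,7], [4,5,8], [5,6,7], [5,7,8]

so the chain groups are C_0 ≅ Z^8, C_1 ≅ Z^24, C_2 ≅ Z^16.

∂_1: C_1 → C_0 sends each edge [p,q] (with p < q) to q − p.
The resulting 8×24 matrix has rank 7, and its Smith normal form has invariant factors (1,1,1,1,1,1,1).

The boundary map ∂_2: C_2 → C_1 maps a triangle to the signed sum of its edges. For instance
  ∂[2,3,8] = [3,8] − [2,8] + [2,3],
  ∂[1,3,5] = [3,5] − [1,5] + [1,3].
The 24×16 boundary matrix has rank 15 and Smith normal form diag(1,1,1,1,1,1,1,1,1,1,1,1,1,1,1).

From H_k ≅ ker(∂_k) / im(∂_{k+1}) we obtain:

  H_0: rank C_0 − rank ∂_1 = 8 − 7 = 1, and the invariant factors of ∂_1 are all 1, so H_0 ≅ Z.
  H_1: rank ker ∂_1 − rank ∂_2 = (24 − 7) − 15 = 2, and the invariant factors of ∂_2 are all 1, so H_1 ≅ Z^2.
  H_2: rank ker ∂_2 − rank ∂_3 = (16 − 15) − 0 = 1, and there is no ∂_3, so H_2 ≅ Z.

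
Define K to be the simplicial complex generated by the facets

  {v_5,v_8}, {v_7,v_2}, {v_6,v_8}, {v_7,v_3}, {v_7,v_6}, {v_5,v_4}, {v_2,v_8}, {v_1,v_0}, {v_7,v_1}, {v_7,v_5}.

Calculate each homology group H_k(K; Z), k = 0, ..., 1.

Fix the vertex order v_0 < v_1 < v_2 < v_3 < v_4 < v_5 < v_6 < v_7 < v_8 and write every simplex with vertices in increasing order. Then dim K = 1 and the simplices of K are:

  0-simplices (9): [v_0], [v_1], [v_2], [v_3], [v_4], [v_5], [v_6], [v_7], [v_8]
  1-simplices (10): [v_0,v_1], [v_1,v_7], [v_2,v_7], [v_2,v_8], [v_3,v_7], [v_4,v_5], [v_5,v_7], [v_5,v_8], [v_6,v_7], [v_6,v_8]

Hence C_0 ≅ Z^9, C_1 ≅ Z^10.

∂_1: C_1 → C_0 maps an edge to its endpoints' difference, ∂[p,q] = q − p. For instance
  ∂[v_3,v_7] = [v_7] − [v_3].
The 9×10 boundary matrix has rank 8 and Smith normal form diag(1,1,1,1,1,1,1,1).

Now H_k = ker ∂_k / im ∂_{k+1}, so:

  H_0: rank C_0 − rank ∂_1 = 9 − 8 = 1, and the invariant factors of ∂_1 are all 1, so H_0 ≅ Z.
  H_1: rank ker ∂_1 − rank ∂_2 = (10 − 8) − 0 = 2, and there is no ∂_2, so H_1 ≅ Z^2.

H_0 ≅ Z,  H_1 ≅ Z^2.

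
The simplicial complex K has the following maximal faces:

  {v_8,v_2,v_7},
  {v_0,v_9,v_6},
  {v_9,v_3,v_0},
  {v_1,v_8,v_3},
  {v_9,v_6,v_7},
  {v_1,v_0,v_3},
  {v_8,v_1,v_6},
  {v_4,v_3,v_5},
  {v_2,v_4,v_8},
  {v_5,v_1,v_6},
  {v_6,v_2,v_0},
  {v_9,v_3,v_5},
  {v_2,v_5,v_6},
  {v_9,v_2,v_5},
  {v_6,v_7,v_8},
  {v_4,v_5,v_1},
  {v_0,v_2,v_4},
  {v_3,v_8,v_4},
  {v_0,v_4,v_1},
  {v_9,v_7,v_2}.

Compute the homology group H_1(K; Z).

H_1 = Z ⊕ Z/2.

K has 10 vertices, 30 edges, 20 triangles.
rank ∂_1 = 9, rank ∂_2 = 20 ⇒ b_1 = 30 − 9 − 20 = 1; ∂_2 has invariant factor(s) [2] giving torsion. So H_1 ≅ Z ⊕ Z/2.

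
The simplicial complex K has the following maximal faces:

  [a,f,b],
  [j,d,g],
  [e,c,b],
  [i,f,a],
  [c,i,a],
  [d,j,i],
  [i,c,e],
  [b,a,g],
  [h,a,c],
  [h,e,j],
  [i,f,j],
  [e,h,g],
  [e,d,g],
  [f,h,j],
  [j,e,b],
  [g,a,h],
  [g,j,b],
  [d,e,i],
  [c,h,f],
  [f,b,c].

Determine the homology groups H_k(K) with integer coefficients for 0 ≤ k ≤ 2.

H_0 ≅ Z,  H_1 ≅ Z × Z/2,  H_2 = 0.

K has 10 vertices, 30 edges, 20 triangles.
rank ∂_0 = 0, rank ∂_1 = 9 ⇒ b_0 = 10 − 0 − 9 = 1; all invariant factors of ∂_1 are 1 so no torsion. So H_0 = Z.
rank ∂_1 = 9, rank ∂_2 = 20 ⇒ b_1 = 30 − 9 − 20 = 1; ∂_2 has invariant factor(s) [2] giving torsion. So H_1 = Z × Z/2.
rank ∂_2 = 20, rank ∂_3 = 0 ⇒ b_2 = 20 − 20 − 0 = 0. So H_2 = 0.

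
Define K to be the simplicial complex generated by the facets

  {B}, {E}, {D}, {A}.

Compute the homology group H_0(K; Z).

H_0 ≅ Z^4.

Fix the vertex order A < B < D < E and write every simplex with vertices in increasing order. Then dim K = 0 and the simplices of K are:

  0-simplices (4): A, B, D, E

so the chain groups are C_0 ≅ Z^4.

From H_k ≅ ker(∂_k) / im(∂_{k+1}) we obtain:

  H_0: rank C_0 − rank ∂_1 = 4 − 0 = 4, and there is no ∂_1, so H_0 ≅ Z^4.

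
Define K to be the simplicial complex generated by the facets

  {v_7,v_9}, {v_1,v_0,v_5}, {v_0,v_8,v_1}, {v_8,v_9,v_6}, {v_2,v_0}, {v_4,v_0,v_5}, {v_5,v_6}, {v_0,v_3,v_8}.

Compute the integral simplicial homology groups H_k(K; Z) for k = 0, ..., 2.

Fix the vertex order v_0 < v_1 < v_2 < v_3 < v_4 < v_5 < v_6 < v_7 < v_8 < v_9 and write every simplex with vertices in increasing order. Then dim K = 2 and the simplices of K are:

  0-simplices (10): [v_0], [v_1], [v_2], [v_3], [v_4], [v_5], [v_6], [v_7], [v_8], [v_9]
  1-simplices (15): (15 of them)
  2-simplices (5): [v_0,v_1,v_5], [v_0,v_1,v_8], [v_0,v_3,v_8], [v_0,v_4,v_5], [v_6,v_8,v_9]

Hence C_0 ≅ Z^10, C_1 ≅ Z^15, C_2 ≅ Z^5.

Boundary ∂_1: C_1 → C_0 sends each edge [p,q] (with p < q) to q − p.
As a 10×15 matrix over Z this has rank 9, with invariant factors (1,1,1,1,1,1,1,1,1).

The boundary map ∂_2: C_2 → C_1 acts by ∂[p,q,r] = [q,r] − [p,r] + [p,q]. For instance
  ∂[v_0,v_1,v_8] = [v_1,v_8] − [v_0,v_8] + [v_0,v_1],
  ∂[v_6,v_8,v_9] = [v_8,v_9] − [v_6,v_9] + [v_6,v_8].
As a 15×5 matrix over Z this has rank 5, with invariant factors (1,1,1,1,1).

Computing H_k = (kernel of ∂_k) / (image of ∂_{k+1}):

  H_0: rank C_0 − rank ∂_1 = 10 − 9 = 1, and the invariant factors of ∂_1 are all 1, so H_0 ≅ Z.
  H_1: rank ker ∂_1 − rank ∂_2 = (15 − 9) − 5 = 1, and the invariant factors of ∂_2 are all 1, so H_1 ≅ Z.
  H_2: rank ker ∂_2 − rank ∂_3 = (5 − 5) − 0 = 0, and there is no ∂_3, so H_2 ≅ 0.

H_0 = Z,  H_1 = Z,  H_2 = 0.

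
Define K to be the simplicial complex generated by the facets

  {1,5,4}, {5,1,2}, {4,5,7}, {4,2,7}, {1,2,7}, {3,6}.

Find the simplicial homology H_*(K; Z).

Order the vertices as 1 < 2 < 3 < 4 < 5 < 6 < 7. Listing each simplex with vertices in this order, K has dimension 2 with simplices:

  0-simplices (7): [1], [2], [3], [4], [5], [6], [7]
  1-simplices (11): [1,2], [1,4], [1,5], [1,7], [2,4], [2,5], [2,7], [3,6], [4,5], [4,7], [5,7]
  2-simplices (5): [1,2,5], [1,2,7], [1,4,5], [2,4,7], [4,5,7]

giving chain groups C_0 ≅ Z^7, C_1 ≅ Z^11, C_2 ≅ Z^5.

∂_1: C_1 → C_0 maps an edge to its endpoints' difference, ∂[p,q] = q − p.
This gives a 7×11 integer matrix of rank 5; reducing to Smith normal form yields diagonal entries (1,1,1,1,1).

Boundary ∂_2: C_2 → C_1 maps a triangle to the signed sum of its edges. For instance
  ∂[1,4,5] = [4,5] − [1,5] + [1,4],
  ∂[4,5,7] = [5,7] − [4,7] + [4,5].
As a 11×5 matrix over Z this has rank 5, with invariant factors (1,1,1,1,1).

Reading off H_k = ker ∂_k / im ∂_{k+1}:

  H_0: rank C_0 − rank ∂_1 = 7 − 5 = 2, and the invariant factors of ∂_1 are all 1, so H_0 = Z^2.
  H_1: rank ker ∂_1 − rank ∂_2 = (11 − 5) − 5 = 1, and the invariant factors of ∂_2 are all 1, so H_1 = Z.
  H_2: rank ker ∂_2 − rank ∂_3 = (5 − 5) − 0 = 0, and there is no ∂_3, so H_2 = 0.

H_0 = Z^2,  H_1 = Z,  H_2 = 0.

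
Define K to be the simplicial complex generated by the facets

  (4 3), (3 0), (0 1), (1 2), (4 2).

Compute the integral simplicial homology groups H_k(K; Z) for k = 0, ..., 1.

Fix the vertex order 0 < 1 < 2 < 3 < 4 and write every simplex with vertices in increasing order. Then dim K = 1 and the simplices of K are:

  0-simplices (5): [0], [1], [2], [3], [4]
  1-simplices (5): [0,1], [0,3], [1,2], [2,4], [3,4]

giving chain groups C_0 ≅ Z^5, C_1 ≅ Z^5.

Boundary ∂_1: C_1 → C_0 sends each edge [p,q] (with p < q) to q − p. For instance
  ∂[1,2] = [2] − [1].
The resulting 5×5 matrix has rank 4, and its Smith normal form has invariant factors (1,1,1,1).

Now H_k = ker ∂_k / im ∂_{k+1}, so:

  H_0: rank C_0 − rank ∂_1 = 5 − 4 = 1, and the invariant factors of ∂_1 are all 1, so H_0 = Z.
  H_1: rank ker ∂_1 − rank ∂_2 = (5 − 4) − 0 = 1, and there is no ∂_2, so H_1 = Z.

As a check, the Euler characteristic is 5 − 5 = 0, which agrees with 1 − 1 = 0.

H_0 = Z,  H_1 = Z.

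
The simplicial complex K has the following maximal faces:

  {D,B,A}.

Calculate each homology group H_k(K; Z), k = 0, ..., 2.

H_0 = Z,  H_1 = 0,  H_2 = 0.

Fix the vertex order A < B < D and write every simplex with vertices in increasing order. Then dim K = 2 and the simplices of K are:

  0-simplices (3): A, B, D
  1-simplices (3): AB, AD, BD
  2-simplices (1): ABD

Hence C_0 ≅ Z^3, C_1 ≅ Z^3, C_2 ≅ Z^1.

∂_1: C_1 → C_0 is given by ∂[p,q] = [q] − [p]. For instance
  ∂AD = D − A.
This gives a 3×3 integer matrix of rank 2; reducing to Smith normal form yields diagonal entries (1,1).

Boundary ∂_2: C_2 → C_1 acts by ∂[p,q,r] = [q,r] − [p,r] + [p,q]. For instance
  ∂ABD = BD − AD + AB.
The 3×1 boundary matrix has rank 1 and Smith normal form diag(1).

Reading off H_k = ker ∂_k / im ∂_{k+1}:

  H_0: rank C_0 − rank ∂_1 = 3 − 2 = 1, and the invariant factors of ∂_1 are all 1, so H_0 ≅ Z.
  H_1: rank ker ∂_1 − rank ∂_2 = (3 − 2) − 1 = 0, and the invariant factors of ∂_2 are all 1, so H_1 ≅ 0.
  H_2: rank ker ∂_2 − rank ∂_3 = (1 − 1) − 0 = 0, and there is no ∂_3, so H_2 ≅ 0.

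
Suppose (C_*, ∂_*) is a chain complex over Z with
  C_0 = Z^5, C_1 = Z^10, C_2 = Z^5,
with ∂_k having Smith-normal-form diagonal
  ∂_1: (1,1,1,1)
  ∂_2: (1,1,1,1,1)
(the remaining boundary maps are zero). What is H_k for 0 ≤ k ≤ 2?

H_0: b_0 = 5 − 0 − 4 = 1; torsion from ∂_1 factors > 1: none. So H_0 ≅ Z.
H_1: b_1 = 10 − 4 − 5 = 1; torsion from ∂_2 factors > 1: none. So H_1 ≅ Z.
H_2: b_2 = 5 − 5 − 0 = 0; torsion from ∂_3 factors > 1: none. So H_2 ≅ 0.

H_0 ≅ Z,  H_1 ≅ Z,  H_2 = 0.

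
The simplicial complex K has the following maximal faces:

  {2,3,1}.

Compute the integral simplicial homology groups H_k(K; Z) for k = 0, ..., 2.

H_0 ≅ Z,  H_1 = 0,  H_2 = 0.

Order the vertices as 1 < 2 < 3. Listing each simplex with vertices in this order, K has dimension 2 with simplices:

  0-simplices (3): [1], [2], [3]
  1-simplices (3): [1,2], [1,3], [2,3]
  2-simplices (1): [1,2,3]

so the chain groups are C_0 ≅ Z^3, C_1 ≅ Z^3, C_2 ≅ Z^1.

The boundary map ∂_1: C_1 → C_0 maps an edge to its endpoints' difference, ∂[p,q] = q − p.
As a 3×3 matrix over Z this has rank 2, with invariant factors (1,1).

The boundary map ∂_2: C_2 → C_1 sends each 2-simplex [p,q,r] to [q,r] − [p,r] + [p,q]. For instance
  ∂[1,2,3] = [2,3] − [1,3] + [1,2].
The resulting 3×1 matrix has rank 1, and its Smith normal form has invariant factors (1).

Reading off H_k = ker ∂_k / im ∂_{k+1}:

  H_0: rank C_0 − rank ∂_1 = 3 − 2 = 1, and the invariant factors of ∂_1 are all 1, so H_0 ≅ Z.
  H_1: rank ker ∂_1 − rank ∂_2 = (3 − 2) − 1 = 0, and the invariant factors of ∂_2 are all 1, so H_1 ≅ 0.
  H_2: rank ker ∂_2 − rank ∂_3 = (1 − 1) − 0 = 0, and there is no ∂_3, so H_2 ≅ 0.

As a check, the Euler characteristic is 3 − 3 + 1 = 1, which agrees with 1 − 0 + 0 = 1.
(K is a triangulation of the 2-simplex.)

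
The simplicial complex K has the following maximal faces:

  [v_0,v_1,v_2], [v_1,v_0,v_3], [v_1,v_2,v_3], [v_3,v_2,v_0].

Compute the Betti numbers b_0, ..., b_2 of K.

Take the total order v_0 < v_1 < v_2 < v_3 on the vertex set. Then K (dimension 2) consists of the simplices:

  0-simplices (4): [v_0], [v_1], [v_2], [v_3]
  1-simplices (6): [v_0,v_1], [v_0,v_2], [v_0,v_3], [v_1,v_2], [v_1,v_3], [v_2,v_3]
  2-simplices (4): [v_0,v_1,v_2], [v_0,v_1,v_3], [v_0,v_2,v_3], [v_1,v_2,v_3]

Hence C_0 ≅ Z^4, C_1 ≅ Z^6, C_2 ≅ Z^4.

The boundary map ∂_1: C_1 → C_0 sends each edge [p,q] (with p < q) to q − p. For instance
  ∂[v_1,v_3] = [v_3] − [v_1].
The resulting 4×6 matrix has rank 3, and its Smith normal form has invariant factors (1,1,1).

The boundary map ∂_2: C_2 → C_1 acts by ∂[p,q,r] = [q,r] − [p,r] + [p,q]. For instance
  ∂[v_1,v_2,v_3] = [v_2,v_3] − [v_1,v_3] + [v_1,v_2],
  ∂[v_0,v_1,v_2] = [v_1,v_2] − [v_0,v_2] + [v_0,v_1].
As a 6×4 matrix over Z this has rank 3, with invariant factors (1,1,1).

Computing H_k = (kernel of ∂_k) / (image of ∂_{k+1}):

  H_0: rank C_0 − rank ∂_1 = 4 − 3 = 1, and the invariant factors of ∂_1 are all 1, so H_0 ≅ Z.
  H_1: rank ker ∂_1 − rank ∂_2 = (6 − 3) − 3 = 0, and the invariant factors of ∂_2 are all 1, so H_1 ≅ 0.
  H_2: rank ker ∂_2 − rank ∂_3 = (4 − 3) − 0 = 1, and there is no ∂_3, so H_2 ≅ Z.

As a check, the Euler characteristic is 4 − 6 + 4 = 2, which agrees with 1 − 0 + 1 = 2.
(K is a triangulation of the 2-sphere S^2.)

Hence the Betti numbers are b_0 = 1, b_1 = 0, b_2 = 1.

b_0 = 1, b_1 = 0, b_2 = 1.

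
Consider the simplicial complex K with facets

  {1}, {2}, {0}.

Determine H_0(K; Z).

Fix the vertex order 0 < 1 < 2 and write every simplex with vertices in increasing order. Then dim K = 0 and the simplices of K are:

  0-simplices (3): [0], [1], [2]

so the chain groups are C_0 ≅ Z^3.

From H_k ≅ ker(∂_k) / im(∂_{k+1}) we obtain:

  H_0: rank C_0 − rank ∂_1 = 3 − 0 = 3, and there is no ∂_1, so H_0 = Z^3.

H_0 = Z^3.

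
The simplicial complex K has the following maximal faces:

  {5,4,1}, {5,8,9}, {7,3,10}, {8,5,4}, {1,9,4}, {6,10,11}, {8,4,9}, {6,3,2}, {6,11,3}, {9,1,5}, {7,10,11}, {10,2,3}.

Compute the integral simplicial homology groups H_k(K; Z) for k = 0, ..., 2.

H_0 = Z^2,  H_1 = Z,  H_2 = Z.

Fix the vertex order 1 < 2 < 3 < 4 < 5 < 6 < 7 < 8 < 9 < 10 < 11 and write every simplex with vertices in increasing order. Then dim K = 2 and the simplices of K are:

  0-simplices (11): [1], [2], [3], [4], [5], [6], [7], [8], [9], [10], [11]
  1-simplices (21): [1,4], [1,5], [1,9], [2,3], [2,6], [2,10], [3,6], [3,7], [3,10], [3,11], [4,5], [4,8], [4,9], [5,8], [5,9], [6,10], [6,11], [7,10], [7,11], [8,9], [10,11]
  2-simplices (12): [1,4,5], [1,4,9], [1,5,9], [2,3,6], [2,3,10], [3,6,11], [3,7,10], [4,5,8], [4,8,9], [5,8,9], [6,10,11], [7,10,11]

giving chain groups C_0 ≅ Z^11, C_1 ≅ Z^21, C_2 ≅ Z^12.

∂_1: C_1 → C_0 sends each edge [p,q] (with p < q) to q − p.
As a 11×21 matrix over Z this has rank 9, with invariant factors (1,1,1,1,1,1,1,1,1).

The boundary map ∂_2: C_2 → C_1 sends each 2-simplex [p,q,r] to [q,r] − [p,r] + [p,q]. For instance
  ∂[3,6,11] = [6,11] − [3,11] + [3,6],
  ∂[4,5,8] = [5,8] − [4,8] + [4,5].
As a 21×12 matrix over Z this has rank 11, with invariant factors (1,1,1,1,1,1,1,1,1,1,1).

Now H_k = ker ∂_k / im ∂_{k+1}, so:

  H_0: rank C_0 − rank ∂_1 = 11 − 9 = 2, and the invariant factors of ∂_1 are all 1, so H_0 = Z^2.
  H_1: rank ker ∂_1 − rank ∂_2 = (21 − 9) − 11 = 1, and the invariant factors of ∂_2 are all 1, so H_1 = Z.
  H_2: rank ker ∂_2 − rank ∂_3 = (12 − 11) − 0 = 1, and there is no ∂_3, so H_2 = Z.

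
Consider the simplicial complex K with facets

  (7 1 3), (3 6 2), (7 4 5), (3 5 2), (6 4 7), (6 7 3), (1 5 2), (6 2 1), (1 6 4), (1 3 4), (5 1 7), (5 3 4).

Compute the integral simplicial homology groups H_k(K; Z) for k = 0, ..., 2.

H_0 = Z,  H_1 = Z/2Z,  H_2 = 0.

Fix the vertex order 1 < 2 < 3 < 4 < 5 < 6 < 7 and write every simplex with vertices in increasing order. Then dim K = 2 and the simplices of K are:

  0-simplices (7): [1], [2], [3], [4], [5], [6], [7]
  1-simplices (18): [1,2], [1,3], [1,4], [1,5], [1,6], [1,7], [2,3], [2,5], [2,6], [3,4], [3,5], [3,6], [3,7], [4,5], [4,6], [4,7], [5,7], [6,7]
  2-simplices (12): [1,2,5], [1,2,6], [1,3,4], [1,3,7], [1,4,6], [1,5,7], [2,3,5], [2,3,6], [3,4,5], [3,6,7], [4,5,7], [4,6,7]

so the chain groups are C_0 ≅ Z^7, C_1 ≅ Z^18, C_2 ≅ Z^12.

∂_1: C_1 → C_0 sends each edge [p,q] (with p < q) to q − p. For instance
  ∂[1,4] = [4] − [1].
This gives a 7×18 integer matrix of rank 6; reducing to Smith normal form yields diagonal entries (1,1,1,1,1,1).

Boundary ∂_2: C_2 → C_1 acts by ∂[p,q,r] = [q,r] − [p,r] + [p,q]. For instance
  ∂[4,5,7] = [5,7] − [4,7] + [4,5],
  ∂[4,6,7] = [6,7] − [4,7] + [4,6].
The 18×12 boundary matrix has rank 12 and Smith normal form diag(1,1,1,1,1,1,1,1,1,1,1,2).

Computing H_k = (kernel of ∂_k) / (image of ∂_{k+1}):

  H_0: rank C_0 − rank ∂_1 = 7 − 6 = 1, and the invariant factors of ∂_1 are all 1, so H_0 = Z.
  H_1: rank ker ∂_1 − rank ∂_2 = (18 − 6) − 12 = 0, and ∂_2 has invariant factor 2 > 1, so H_1 = Z/2Z.
  H_2: rank ker ∂_2 − rank ∂_3 = (12 − 12) − 0 = 0, and there is no ∂_3, so H_2 = 0.

As a check, the Euler characteristic is 7 − 18 + 12 = 1, which agrees with 1 − 0 + 0 = 1.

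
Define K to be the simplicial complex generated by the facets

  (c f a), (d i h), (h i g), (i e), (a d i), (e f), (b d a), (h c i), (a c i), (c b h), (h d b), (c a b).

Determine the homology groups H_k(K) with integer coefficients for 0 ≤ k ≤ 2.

Take the total order a < b < c < d < e < f < g < h < i on the vertex set. Then K (dimension 2) consists of the simplices:

  0-simplices (9): a, b, c, d, e, f, g, h, i
  1-simplices (18): ab, ac, ad, af, ai, bc, bd, bh, cf, ch, ci, dh, di, ef, ei, gh, gi, hi
  2-simplices (10): abc, abd, acf, aci, adi, bch, bdh, chi, dhi, ghi

Hence C_0 ≅ Z^9, C_1 ≅ Z^18, C_2 ≅ Z^10.

∂_1: C_1 → C_0 sends each edge [p,q] (with p < q) to q − p. For instance
  ∂cf = f − c.
The 9×18 boundary matrix has rank 8 and Smith normal form diag(1,1,1,1,1,1,1,1).

The boundary map ∂_2: C_2 → C_1 maps a triangle to the signed sum of its edges. For instance
  ∂dhi = hi − di + dh,
  ∂bch = ch − bh + bc.
The resulting 18×10 matrix has rank 9, and its Smith normal form has invariant factors (1,1,1,1,1,1,1,1,1).

Now H_k = ker ∂_k / im ∂_{k+1}, so:

  H_0: rank C_0 − rank ∂_1 = 9 − 8 = 1, and the invariant factors of ∂_1 are all 1, so H_0 = Z.
  H_1: rank ker ∂_1 − rank ∂_2 = (18 − 8) − 9 = 1, and the invariant factors of ∂_2 are all 1, so H_1 = Z.
  H_2: rank ker ∂_2 − rank ∂_3 = (10 − 9) − 0 = 1, and there is no ∂_3, so H_2 = Z.

As a check, the Euler characteristic is 9 − 18 + 10 = 1, which agrees with 1 − 1 + 1 = 1.

H_0 = Z,  H_1 = Z,  H_2 = Z.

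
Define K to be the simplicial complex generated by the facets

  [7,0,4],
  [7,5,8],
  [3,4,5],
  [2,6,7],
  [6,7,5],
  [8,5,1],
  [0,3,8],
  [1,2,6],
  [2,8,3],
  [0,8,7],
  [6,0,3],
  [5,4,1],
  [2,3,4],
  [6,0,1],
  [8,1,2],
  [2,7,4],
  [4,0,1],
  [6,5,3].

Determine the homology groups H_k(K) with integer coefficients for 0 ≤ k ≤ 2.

We work with the vertex ordering 0 < 1 < 2 < 3 < 4 < 5 < 6 < 7 < 8. The simplices of K, each written with vertices in increasing order, are:

  0-simplices (9): [0], [1], [2], [3], [4], [5], [6], [7], [8]
  1-simplices (27): (27 of them)
  2-simplices (18): [0,1,4], [0,1,6], [0,3,6], [0,3,8], [0,4,7], [0,7,8], [1,2,6], [1,2,8], [1,4,5], [1,5,8], [2,3,4], [2,3,8], [2,4,7], [2,6,7], [3,4,5], [3,5,6], [5,6,7], [5,7,8]

so the chain groups are C_0 ≅ Z^9, C_1 ≅ Z^27, C_2 ≅ Z^18.

The boundary map ∂_1: C_1 → C_0 sends each edge [p,q] (with p < q) to q − p. For instance
  ∂[0,4] = [4] − [0].
The resulting 9×27 matrix has rank 8, and its Smith normal form has invariant factors (1,1,1,1,1,1,1,1).

∂_2: C_2 → C_1 sends each 2-simplex [p,q,r] to [q,r] − [p,r] + [p,q]. For instance
  ∂[0,3,8] = [3,8] − [0,8] + [0,3],
  ∂[0,7,8] = [7,8] − [0,8] + [0,7].
The 27×18 boundary matrix has rank 17 and Smith normal form diag(1,1,1,1,1,1,1,1,1,1,1,1,1,1,1,1,1).

Computing H_k = (kernel of ∂_k) / (image of ∂_{k+1}):

  H_0: rank C_0 − rank ∂_1 = 9 − 8 = 1, and the invariant factors of ∂_1 are all 1, so H_0 ≅ Z.
  H_1: rank ker ∂_1 − rank ∂_2 = (27 − 8) − 17 = 2, and the invariant factors of ∂_2 are all 1, so H_1 ≅ Z^2.
  H_2: rank ker ∂_2 − rank ∂_3 = (18 − 17) − 0 = 1, and there is no ∂_3, so H_2 ≅ Z.

H_0 ≅ Z,  H_1 ≅ Z^2,  H_2 ≅ Z.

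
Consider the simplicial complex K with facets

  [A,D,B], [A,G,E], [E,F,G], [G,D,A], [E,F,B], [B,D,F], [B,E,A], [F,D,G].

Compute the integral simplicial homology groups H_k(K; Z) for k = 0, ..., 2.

H_0 = Z,  H_1 = 0,  H_2 = Z.

K has 6 vertices, 12 edges, 8 triangles.
rank ∂_0 = 0, rank ∂_1 = 5 ⇒ b_0 = 6 − 0 − 5 = 1; all invariant factors of ∂_1 are 1 so no torsion. So H_0 = Z.
rank ∂_1 = 5, rank ∂_2 = 7 ⇒ b_1 = 12 − 5 − 7 = 0; all invariant factors of ∂_2 are 1 so no torsion. So H_1 = 0.
rank ∂_2 = 7, rank ∂_3 = 0 ⇒ b_2 = 8 − 7 − 0 = 1. So H_2 = Z.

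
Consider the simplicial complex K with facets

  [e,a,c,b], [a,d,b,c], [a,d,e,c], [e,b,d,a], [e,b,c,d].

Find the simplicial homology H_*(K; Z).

H_0 ≅ Z,  H_1 = 0,  H_2 = 0,  H_3 ≅ Z.

Fix the vertex order a < b < c < d < e and write every simplex with vertices in increasing order. Then dim K = 3 and the simplices of K are:

  0-simplices (5): a, b, c, d, e
  1-simplices (10): ab, ac, ad, ae, bc, bd, be, cd, ce, de
  2-simplices (10): abc, abd, abe, acd, ace, ade, bcd, bce, bde, cde
  3-simplices (5): abcd, abce, abde, acde, bcde

giving chain groups C_0 ≅ Z^5, C_1 ≅ Z^10, C_2 ≅ Z^10, C_3 ≅ Z^5.

∂_1: C_1 → C_0 is given by ∂[p,q] = [q] − [p]. For instance
  ∂ce = e − c.
The 5×10 boundary matrix has rank 4 and Smith normal form diag(1,1,1,1).

Boundary ∂_2: C_2 → C_1 maps a triangle to the signed sum of its edges. For instance
  ∂abd = bd − ad + ab,
  ∂bde = de − be + bd.
As a 10×10 matrix over Z this has rank 6, with invariant factors (1,1,1,1,1,1).

Boundary ∂_3: C_3 → C_2 sends each 3-simplex σ to the alternating sum Σ_i (−1)^i (σ with its i-th vertex removed). For instance
  ∂abde = bde − ade + abe − abd,
  ∂acde = cde − ade + ace − acd.
This gives a 10×5 integer matrix of rank 4; reducing to Smith normal form yields diagonal entries (1,1,1,1).

Computing H_k = (kernel of ∂_k) / (image of ∂_{k+1}):

  H_0: rank C_0 − rank ∂_1 = 5 − 4 = 1, and the invariant factors of ∂_1 are all 1, so H_0 = Z.
  H_1: rank ker ∂_1 − rank ∂_2 = (10 − 4) − 6 = 0, and the invariant factors of ∂_2 are all 1, so H_1 = 0.
  H_2: rank ker ∂_2 − rank ∂_3 = (10 − 6) − 4 = 0, and the invariant factors of ∂_3 are all 1, so H_2 = 0.
  H_3: rank ker ∂_3 − rank ∂_4 = (5 − 4) − 0 = 1, and there is no ∂_4, so H_3 = Z.

(K is a triangulation of the 3-sphere S^3.)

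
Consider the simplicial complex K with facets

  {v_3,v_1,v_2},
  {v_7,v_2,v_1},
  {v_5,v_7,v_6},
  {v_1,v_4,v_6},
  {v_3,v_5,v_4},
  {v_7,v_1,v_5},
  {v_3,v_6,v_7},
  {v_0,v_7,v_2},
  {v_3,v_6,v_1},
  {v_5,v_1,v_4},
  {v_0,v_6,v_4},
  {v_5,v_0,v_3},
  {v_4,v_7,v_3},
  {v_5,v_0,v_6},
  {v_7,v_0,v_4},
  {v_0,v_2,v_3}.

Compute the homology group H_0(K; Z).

H_0 = Z.

Fix the vertex order v_0 < v_1 < v_2 < v_3 < v_4 < v_5 < v_6 < v_7 and write every simplex with vertices in increasing order. Then dim K = 2 and the simplices of K are:

  0-simplices (8): [v_0], [v_1], [v_2], [v_3], [v_4], [v_5], [v_6], [v_7]
  1-simplices (24): (24 of them)
  2-simplices (16): (16 of them)

giving chain groups C_0 ≅ Z^8, C_1 ≅ Z^24, C_2 ≅ Z^16.

The boundary map ∂_1: C_1 → C_0 sends each edge [p,q] (with p < q) to q − p. For instance
  ∂[v_1,v_5] = [v_5] − [v_1].
The resulting 8×24 matrix has rank 7, and its Smith normal form has invariant factors (1,1,1,1,1,1,1).

Boundary ∂_2: C_2 → C_1 sends each 2-simplex [p,q,r] to [q,r] − [p,r] + [p,q]. For instance
  ∂[v_1,v_4,v_6] = [v_4,v_6] − [v_1,v_6] + [v_1,v_4],
  ∂[v_3,v_6,v_7] = [v_6,v_7] − [v_3,v_7] + [v_3,v_6].
As a 24×16 matrix over Z this has rank 15, with invariant factors (1,1,1,1,1,1,1,1,1,1,1,1,1,1,1).

Reading off H_k = ker ∂_k / im ∂_{k+1}:

  H_0: rank C_0 − rank ∂_1 = 8 − 7 = 1, and the invariant factors of ∂_1 are all 1, so H_0 ≅ Z.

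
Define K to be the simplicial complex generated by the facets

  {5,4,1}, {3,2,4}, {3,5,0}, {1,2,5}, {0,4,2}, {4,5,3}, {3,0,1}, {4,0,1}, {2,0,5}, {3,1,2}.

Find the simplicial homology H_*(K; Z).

H_0 = Z,  H_1 = Z/2,  H_2 = 0.

Order the vertices as 0 < 1 < 2 < 3 < 4 < 5. Listing each simplex with vertices in this order, K has dimension 2 with simplices:

  0-simplices (6): [0], [1], [2], [3], [4], [5]
  1-simplices (15): [0,1], [0,2], [0,3], [0,4], [0,5], [1,2], [1,3], [1,4], [1,5], [2,3], [2,4], [2,5], [3,4], [3,5], [4,5]
  2-simplices (10): [0,1,3], [0,1,4], [0,2,4], [0,2,5], [0,3,5], [1,2,3], [1,2,5], [1,4,5], [2,3,4], [3,4,5]

Hence C_0 ≅ Z^6, C_1 ≅ Z^15, C_2 ≅ Z^10.

Boundary ∂_1: C_1 → C_0 is given by ∂[p,q] = [q] − [p]. For instance
  ∂[3,4] = [4] − [3].
The resulting 6×15 matrix has rank 5, and its Smith normal form has invariant factors (1,1,1,1,1).

The boundary map ∂_2: C_2 → C_1 sends each 2-simplex [p,q,r] to [q,r] − [p,r] + [p,q]. For instance
  ∂[0,2,5] = [2,5] − [0,5] + [0,2],
  ∂[3,4,5] = [4,5] − [3,5] + [3,4].
This gives a 15×10 integer matrix of rank 10; reducing to Smith normal form yields diagonal entries (1,1,1,1,1,1,1,1,1,2).

Computing H_k = (kernel of ∂_k) / (image of ∂_{k+1}):

  H_0: rank C_0 − rank ∂_1 = 6 − 5 = 1, and the invariant factors of ∂_1 are all 1, so H_0 ≅ Z.
  H_1: rank ker ∂_1 − rank ∂_2 = (15 − 5) − 10 = 0, and ∂_2 has invariant factor 2 > 1, so H_1 ≅ Z/2.
  H_2: rank ker ∂_2 − rank ∂_3 = (10 − 10) − 0 = 0, and there is no ∂_3, so H_2 ≅ 0.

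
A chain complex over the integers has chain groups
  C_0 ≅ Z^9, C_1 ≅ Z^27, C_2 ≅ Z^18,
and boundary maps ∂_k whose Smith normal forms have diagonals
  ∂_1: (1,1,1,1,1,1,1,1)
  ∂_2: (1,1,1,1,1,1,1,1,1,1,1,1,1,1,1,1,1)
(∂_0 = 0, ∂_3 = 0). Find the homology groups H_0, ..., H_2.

H_0 ≅ Z,  H_1 ≅ Z^2,  H_2 ≅ Z.

H_0: b_0 = 9 − 0 − 8 = 1; torsion from ∂_1 factors > 1: none. So H_0 ≅ Z.
H_1: b_1 = 27 − 8 − 17 = 2; torsion from ∂_2 factors > 1: none. So H_1 ≅ Z^2.
H_2: b_2 = 18 − 17 − 0 = 1; torsion from ∂_3 factors > 1: none. So H_2 ≅ Z.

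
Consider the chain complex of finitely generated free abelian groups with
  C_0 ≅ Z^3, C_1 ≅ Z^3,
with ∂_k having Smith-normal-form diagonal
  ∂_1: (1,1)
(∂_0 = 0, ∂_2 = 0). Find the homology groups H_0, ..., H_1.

H_0: b_0 = 3 − 0 − 2 = 1; torsion from ∂_1 factors > 1: none. So H_0 = Z.
H_1: b_1 = 3 − 2 − 0 = 1; torsion from ∂_2 factors > 1: none. So H_1 = Z.

H_0 = Z,  H_1 = Z.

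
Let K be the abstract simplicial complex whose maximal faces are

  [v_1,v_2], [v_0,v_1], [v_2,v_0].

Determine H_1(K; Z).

We work with the vertex ordering v_0 < v_1 < v_2. The simplices of K, each written with vertices in increasing order, are:

  0-simplices (3): [v_0], [v_1], [v_2]
  1-simplices (3): [v_0,v_1], [v_0,v_2], [v_1,v_2]

so the chain groups are C_0 ≅ Z^3, C_1 ≅ Z^3.

∂_1: C_1 → C_0 is given by ∂[p,q] = [q] − [p]. For instance
  ∂[v_0,v_2] = [v_2] − [v_0].
The resulting 3×3 matrix has rank 2, and its Smith normal form has invariant factors (1,1).

Reading off H_k = ker ∂_k / im ∂_{k+1}:

  H_1: rank ker ∂_1 − rank ∂_2 = (3 − 2) − 0 = 1, and there is no ∂_2, so H_1 = Z.

(K is a triangulation of the circle S^1.)

H_1 = Z.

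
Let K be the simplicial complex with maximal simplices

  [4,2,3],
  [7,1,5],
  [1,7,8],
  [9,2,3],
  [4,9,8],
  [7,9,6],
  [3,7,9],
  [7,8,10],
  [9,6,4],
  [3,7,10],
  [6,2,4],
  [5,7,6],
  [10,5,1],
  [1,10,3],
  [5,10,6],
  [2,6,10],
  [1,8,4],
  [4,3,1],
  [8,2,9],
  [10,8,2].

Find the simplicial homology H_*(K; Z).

Order the vertices as 1 < 2 < 3 < 4 < 5 < 6 < 7 < 8 < 9 < 10. Listing each simplex with vertices in this order, K has dimension 2 with simplices:

  0-simplices (10): [1], [2], [3], [4], [5], [6], [7], [8], [9], [10]
  1-simplices (30): (30 of them)
  2-simplices (20): (20 of them)

so the chain groups are C_0 ≅ Z^10, C_1 ≅ Z^30, C_2 ≅ Z^20.

The boundary map ∂_1: C_1 → C_0 sends each edge [p,q] (with p < q) to q − p. For instance
  ∂[2,9] = [9] − [2].
The resulting 10×30 matrix has rank 9, and its Smith normal form has invariant factors (1,1,1,1,1,1,1,1,1).

Boundary ∂_2: C_2 → C_1 maps a triangle to the signed sum of its edges. For instance
  ∂[1,4,8] = [4,8] − [1,8] + [1,4],
  ∂[3,7,10] = [7,10] − [3,10] + [3,7].
The 30×20 boundary matrix has rank 20 and Smith normal form diag(1,1,1,1,1,1,1,1,1,1,1,1,1,1,1,1,1,1,1,2).

From H_k ≅ ker(∂_k) / im(∂_{k+1}) we obtain:

  H_0: rank C_0 − rank ∂_1 = 10 − 9 = 1, and the invariant factors of ∂_1 are all 1, so H_0 ≅ Z.
  H_1: rank ker ∂_1 − rank ∂_2 = (30 − 9) − 20 = 1, and ∂_2 has invariant factor 2 > 1, so H_1 ≅ Z ⊕ Z/2Z.
  H_2: rank ker ∂_2 − rank ∂_3 = (20 − 20) − 0 = 0, and there is no ∂_3, so H_2 ≅ 0.

As a check, the Euler characteristic is 10 − 30 + 20 = 0, which agrees with 1 − 1 + 0 = 0.

H_0 ≅ Z,  H_1 ≅ Z ⊕ Z/2Z,  H_2 = 0.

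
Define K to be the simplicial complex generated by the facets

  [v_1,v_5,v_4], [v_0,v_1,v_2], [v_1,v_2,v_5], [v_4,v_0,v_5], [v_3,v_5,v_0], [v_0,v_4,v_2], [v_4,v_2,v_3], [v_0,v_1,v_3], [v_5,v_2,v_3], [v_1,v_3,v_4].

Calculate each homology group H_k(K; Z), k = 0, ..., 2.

H_0 = Z,  H_1 = Z/2Z,  H_2 = 0.

Take the total order v_0 < v_1 < v_2 < v_3 < v_4 < v_5 on the vertex set. Then K (dimension 2) consists of the simplices:

  0-simplices (6): [v_0], [v_1], [v_2], [v_3], [v_4], [v_5]
  1-simplices (15): (15 of them)
  2-simplices (10): [v_0,v_1,v_2], [v_0,v_1,v_3], [v_0,v_2,v_4], [v_0,v_3,v_5], [v_0,v_4,v_5], [v_1,v_2,v_5], [v_1,v_3,v_4], [v_1,v_4,v_5], [v_2,v_3,v_4], [v_2,v_3,v_5]

giving chain groups C_0 ≅ Z^6, C_1 ≅ Z^15, C_2 ≅ Z^10.

Boundary ∂_1: C_1 → C_0 is given by ∂[p,q] = [q] − [p].
This gives a 6×15 integer matrix of rank 5; reducing to Smith normal form yields diagonal entries (1,1,1,1,1).

Boundary ∂_2: C_2 → C_1 acts by ∂[p,q,r] = [q,r] − [p,r] + [p,q]. For instance
  ∂[v_1,v_2,v_5] = [v_2,v_5] − [v_1,v_5] + [v_1,v_2],
  ∂[v_1,v_4,v_5] = [v_4,v_5] − [v_1,v_5] + [v_1,v_4].
As a 15×10 matrix over Z this has rank 10, with invariant factors (1,1,1,1,1,1,1,1,1,2).

From H_k ≅ ker(∂_k) / im(∂_{k+1}) we obtain:

  H_0: rank C_0 − rank ∂_1 = 6 − 5 = 1, and the invariant factors of ∂_1 are all 1, so H_0 = Z.
  H_1: rank ker ∂_1 − rank ∂_2 = (15 − 5) − 10 = 0, and ∂_2 has invariant factor 2 > 1, so H_1 = Z/2Z.
  H_2: rank ker ∂_2 − rank ∂_3 = (10 − 10) − 0 = 0, and there is no ∂_3, so H_2 = 0.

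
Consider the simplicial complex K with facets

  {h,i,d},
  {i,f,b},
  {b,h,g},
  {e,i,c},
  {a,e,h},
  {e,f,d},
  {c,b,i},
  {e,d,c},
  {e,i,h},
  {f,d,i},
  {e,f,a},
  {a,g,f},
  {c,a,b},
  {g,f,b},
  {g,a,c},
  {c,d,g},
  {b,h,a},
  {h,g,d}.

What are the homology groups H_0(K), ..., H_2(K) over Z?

H_0 ≅ Z,  H_1 ≅ Z ⊕ Z_2,  H_2 = 0.

K has 9 vertices, 27 edges, 18 triangles.
rank ∂_0 = 0, rank ∂_1 = 8 ⇒ b_0 = 9 − 0 − 8 = 1; all invariant factors of ∂_1 are 1 so no torsion. So H_0 = Z.
rank ∂_1 = 8, rank ∂_2 = 18 ⇒ b_1 = 27 − 8 − 18 = 1; ∂_2 has invariant factor(s) [2] giving torsion. So H_1 = Z ⊕ Z_2.
rank ∂_2 = 18, rank ∂_3 = 0 ⇒ b_2 = 18 − 18 − 0 = 0. So H_2 = 0.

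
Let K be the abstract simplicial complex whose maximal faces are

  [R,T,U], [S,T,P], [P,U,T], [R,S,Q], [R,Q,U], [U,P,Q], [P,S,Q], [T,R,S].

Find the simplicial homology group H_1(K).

Fix the vertex order P < Q < R < S < T < U and write every simplex with vertices in increasing order. Then dim K = 2 and the simplices of K are:

  0-simplices (6): P, Q, R, S, T, U
  1-simplices (12): PQ, PS, PT, PU, QR, QS, QU, RS, RT, RU, ST, TU
  2-simplices (8): PQS, PQU, PST, PTU, QRS, QRU, RST, RTU

so the chain groups are C_0 ≅ Z^6, C_1 ≅ Z^12, C_2 ≅ Z^8.

Boundary ∂_1: C_1 → C_0 is given by ∂[p,q] = [q] − [p]. For instance
  ∂PS = S − P.
This gives a 6×12 integer matrix of rank 5; reducing to Smith normal form yields diagonal entries (1,1,1,1,1).

∂_2: C_2 → C_1 acts by ∂[p,q,r] = [q,r] − [p,r] + [p,q]. For instance
  ∂PTU = TU − PU + PT,
  ∂QRS = RS − QS + QR.
As a 12×8 matrix over Z this has rank 7, with invariant factors (1,1,1,1,1,1,1).

Reading off H_k = ker ∂_k / im ∂_{k+1}:

  H_1: rank ker ∂_1 − rank ∂_2 = (12 − 5) − 7 = 0, and the invariant factors of ∂_2 are all 1, so H_1 ≅ 0.

H_1 = 0.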